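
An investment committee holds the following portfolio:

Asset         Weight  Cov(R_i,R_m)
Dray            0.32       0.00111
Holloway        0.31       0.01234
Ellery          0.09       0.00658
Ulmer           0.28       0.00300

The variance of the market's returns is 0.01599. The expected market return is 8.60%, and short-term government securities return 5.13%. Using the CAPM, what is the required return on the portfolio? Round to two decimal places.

β_Dray = 0.00111 / 0.01599 = 0.0694
β_Holloway = 0.01234 / 0.01599 = 0.7717
β_Ellery = 0.00658 / 0.01599 = 0.4115
β_Ulmer = 0.00300 / 0.01599 = 0.1876
β_P = Σ w_i β_i = 0.32×0.0694 + 0.31×0.7717 + 0.09×0.4115 + 0.28×0.1876 = 0.3510
MRP = 8.60% − 5.13% = 3.47%
E(R_P) = R_f + β_P × MRP = 5.13% + 0.3510 × 3.47% = 6.35%

6.35%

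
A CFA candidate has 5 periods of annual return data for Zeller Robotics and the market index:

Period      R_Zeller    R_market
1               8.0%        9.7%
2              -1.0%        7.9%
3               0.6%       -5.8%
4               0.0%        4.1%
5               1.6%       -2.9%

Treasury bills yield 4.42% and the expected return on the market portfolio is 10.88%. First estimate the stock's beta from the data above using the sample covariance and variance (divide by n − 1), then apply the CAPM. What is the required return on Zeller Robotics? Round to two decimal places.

5.76%

Mean R_i = (8.0 − 1.0 + 0.6 + 0.0 + 1.6) / 5 = 1.8400%
Mean R_m = (9.7 + 7.9 − 5.8 + 4.1 − 2.9) / 5 = 2.6000%
Σ(R_i − R̄_i)(R_m − R̄_m) = 37.6600  ⇒  Cov = 37.6600 / 4 = 9.4150
Σ(R_m − R̄_m)² = 181.5600  ⇒  Var(R_m) = 181.5600 / 4 = 45.3900
β = Cov / Var(R_m) = 9.4150 / 45.3900 = 0.2074
MRP = 10.88% − 4.42% = 6.46%
E(R) = R_f + β × MRP = 4.42% + 0.2074 × 6.46% = 5.76%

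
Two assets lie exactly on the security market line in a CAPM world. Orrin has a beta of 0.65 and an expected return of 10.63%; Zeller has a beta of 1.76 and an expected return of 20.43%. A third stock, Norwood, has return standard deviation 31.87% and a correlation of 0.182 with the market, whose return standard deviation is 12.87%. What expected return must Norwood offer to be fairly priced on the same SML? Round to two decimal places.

MRP = (20.43% − 10.63%) / (1.76 − 0.65) = 8.8288%
R_f = 10.63% − 0.65 × 8.8288% = 4.8913%
β_Norwood = ρ·σ_i/σ_m = 0.182 × 31.87 / 12.87 = 0.4507
E(R_Norwood) = R_f + β × MRP = 4.8913% + 0.4507 × 8.8288% = 8.87%

8.87%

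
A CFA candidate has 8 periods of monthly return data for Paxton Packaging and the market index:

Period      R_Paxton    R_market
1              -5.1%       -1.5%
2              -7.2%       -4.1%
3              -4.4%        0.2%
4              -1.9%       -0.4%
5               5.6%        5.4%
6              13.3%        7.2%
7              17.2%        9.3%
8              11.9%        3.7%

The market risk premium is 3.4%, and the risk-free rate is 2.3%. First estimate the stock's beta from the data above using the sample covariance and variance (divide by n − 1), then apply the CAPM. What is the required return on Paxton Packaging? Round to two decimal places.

Mean R_i = (-5.1 − 7.2 − 4.4 − 1.9 + 5.6 + 13.3 + 17.2 + 11.9) / 8 = 3.6750%
Mean R_m = (-1.5 − 4.1 + 0.2 − 0.4 + 5.4 + 7.2 + 9.3 + 3.7) / 8 = 2.4750%
Σ(R_i − R̄_i)(R_m − R̄_m) = 294.2750  ⇒  Cov = 294.2750 / 7 = 42.0393
Σ(R_m − R̄_m)² = 151.4350  ⇒  Var(R_m) = 151.4350 / 7 = 21.6336
β = Cov / Var(R_m) = 42.0393 / 21.6336 = 1.9432
E(R) = R_f + β × MRP = 2.3% + 1.9432 × 3.4% = 8.91%

8.91%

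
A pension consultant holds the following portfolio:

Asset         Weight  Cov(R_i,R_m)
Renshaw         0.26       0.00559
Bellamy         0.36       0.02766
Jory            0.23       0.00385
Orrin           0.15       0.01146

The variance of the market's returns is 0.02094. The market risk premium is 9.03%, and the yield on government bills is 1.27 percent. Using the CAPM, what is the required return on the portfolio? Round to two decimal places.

7.31%

β_Renshaw = 0.00559 / 0.02094 = 0.2670
β_Bellamy = 0.02766 / 0.02094 = 1.3209
β_Jory = 0.00385 / 0.02094 = 0.1839
β_Orrin = 0.01146 / 0.02094 = 0.5473
β_P = Σ w_i β_i = 0.26×0.2670 + 0.36×1.3209 + 0.23×0.1839 + 0.15×0.5473 = 0.6693
E(R_P) = R_f + β_P × MRP = 1.27% + 0.6693 × 9.03% = 7.31%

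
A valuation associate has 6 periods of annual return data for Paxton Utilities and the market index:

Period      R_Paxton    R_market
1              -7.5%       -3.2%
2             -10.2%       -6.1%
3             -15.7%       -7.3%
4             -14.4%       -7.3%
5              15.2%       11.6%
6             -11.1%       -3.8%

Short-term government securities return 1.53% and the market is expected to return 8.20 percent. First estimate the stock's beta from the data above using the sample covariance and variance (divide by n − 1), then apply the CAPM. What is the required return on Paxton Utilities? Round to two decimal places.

Mean R_i = (-7.5 − 10.2 − 15.7 − 14.4 + 15.2 − 11.1) / 6 = -7.2833%
Mean R_m = (-3.2 − 6.1 − 7.3 − 7.3 + 11.6 − 3.8) / 6 = -2.6833%
Σ(R_i − R̄_i)(R_m − R̄_m) = 407.1883  ⇒  Cov = 407.1883 / 5 = 81.4377
Σ(R_m − R̄_m)² = 259.8283  ⇒  Var(R_m) = 259.8283 / 5 = 51.9657
β = Cov / Var(R_m) = 81.4377 / 51.9657 = 1.5671
MRP = 8.20% − 1.53% = 6.67%
E(R) = R_f + β × MRP = 1.53% + 1.5671 × 6.67% = 11.98%

11.98%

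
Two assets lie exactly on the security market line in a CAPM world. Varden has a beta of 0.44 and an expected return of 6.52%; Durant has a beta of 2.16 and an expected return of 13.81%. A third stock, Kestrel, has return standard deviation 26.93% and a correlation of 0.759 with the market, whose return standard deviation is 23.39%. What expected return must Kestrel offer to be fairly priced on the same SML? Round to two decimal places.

MRP = (13.81% − 6.52%) / (2.16 − 0.44) = 4.2384%
R_f = 6.52% − 0.44 × 4.2384% = 4.6551%
β_Kestrel = ρ·σ_i/σ_m = 0.759 × 26.93 / 23.39 = 0.8739
E(R_Kestrel) = R_f + β × MRP = 4.6551% + 0.8739 × 4.2384% = 8.36%

8.36%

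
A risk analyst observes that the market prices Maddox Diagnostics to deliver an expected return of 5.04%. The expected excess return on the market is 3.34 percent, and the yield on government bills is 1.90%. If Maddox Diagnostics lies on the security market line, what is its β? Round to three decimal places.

0.940

β = (E(R) − R_f) / MRP = (5.04% − 1.90%) / 3.34% = 3.14% / 3.34% = 0.940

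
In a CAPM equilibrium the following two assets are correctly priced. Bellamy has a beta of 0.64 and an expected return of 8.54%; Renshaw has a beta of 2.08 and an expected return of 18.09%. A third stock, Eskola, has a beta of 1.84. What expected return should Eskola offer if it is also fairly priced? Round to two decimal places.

16.50%

MRP (SML slope) = (18.09% − 8.54%) / (2.08 − 0.64) = 9.55% / 1.44 = 6.6319%
R_f (intercept) = 8.54% − 0.64 × 6.6319% = 4.2956%
E(R_Eskola) = R_f + β × MRP = 4.2956% + 1.84 × 6.6319% = 16.50%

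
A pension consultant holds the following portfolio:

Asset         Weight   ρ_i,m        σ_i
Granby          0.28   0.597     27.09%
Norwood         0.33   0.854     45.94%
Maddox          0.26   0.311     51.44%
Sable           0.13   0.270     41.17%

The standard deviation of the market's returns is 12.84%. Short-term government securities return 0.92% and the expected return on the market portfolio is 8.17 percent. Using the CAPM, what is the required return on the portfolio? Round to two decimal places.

β_Granby = 0.597 × 27.09% / 12.84% = 1.2596
β_Norwood = 0.854 × 45.94% / 12.84% = 3.0555
β_Maddox = 0.311 × 51.44% / 12.84% = 1.2459
β_Sable = 0.270 × 41.17% / 12.84% = 0.8657
β_P = Σ w_i β_i = 0.28×1.2596 + 0.33×3.0555 + 0.26×1.2459 + 0.13×0.8657 = 1.7975
MRP = 8.17% − 0.92% = 7.25%
E(R_P) = R_f + β_P × MRP = 0.92% + 1.7975 × 7.25% = 13.95%

13.95%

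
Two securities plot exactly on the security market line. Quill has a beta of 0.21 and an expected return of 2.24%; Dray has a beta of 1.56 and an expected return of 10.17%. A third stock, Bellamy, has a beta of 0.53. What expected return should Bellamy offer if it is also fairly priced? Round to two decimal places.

4.12%

MRP (SML slope) = (10.17% − 2.24%) / (1.56 − 0.21) = 7.93% / 1.35 = 5.8741%
R_f (intercept) = 2.24% − 0.21 × 5.8741% = 1.0064%
E(R_Bellamy) = R_f + β × MRP = 1.0064% + 0.53 × 5.8741% = 4.12%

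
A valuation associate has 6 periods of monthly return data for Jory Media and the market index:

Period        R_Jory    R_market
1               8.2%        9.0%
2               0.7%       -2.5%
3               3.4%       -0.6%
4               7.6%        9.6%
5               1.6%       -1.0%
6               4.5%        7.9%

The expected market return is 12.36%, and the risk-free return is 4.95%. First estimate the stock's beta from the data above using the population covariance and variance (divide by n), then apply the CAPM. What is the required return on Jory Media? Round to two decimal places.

Mean R_i = (8.2 + 0.7 + 3.4 + 7.6 + 1.6 + 4.5) / 6 = 4.3333%
Mean R_m = (9.0 − 2.5 − 0.6 + 9.6 − 1.0 + 7.9) / 6 = 3.7333%
Σ(R_i − R̄_i)(R_m − R̄_m) = 79.8533  ⇒  Cov = 79.8533 / 6 = 13.3089
Σ(R_m − R̄_m)² = 159.5533  ⇒  Var(R_m) = 159.5533 / 6 = 26.5922
β = Cov / Var(R_m) = 13.3089 / 26.5922 = 0.5005
MRP = 12.36% − 4.95% = 7.41%
E(R) = R_f + β × MRP = 4.95% + 0.5005 × 7.41% = 8.66%

8.66%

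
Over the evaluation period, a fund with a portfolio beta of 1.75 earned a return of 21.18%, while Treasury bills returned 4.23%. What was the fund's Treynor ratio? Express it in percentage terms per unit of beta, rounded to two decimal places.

9.69%

Treynor = (R_P − R_f) / β_P = (21.18% − 4.23%) / 1.7500 = 16.95% / 1.7500 = 9.69%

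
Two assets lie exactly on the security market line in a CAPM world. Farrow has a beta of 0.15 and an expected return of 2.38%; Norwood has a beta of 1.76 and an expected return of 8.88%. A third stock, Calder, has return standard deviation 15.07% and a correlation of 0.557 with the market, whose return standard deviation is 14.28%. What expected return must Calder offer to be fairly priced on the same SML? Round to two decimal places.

MRP = (8.88% − 2.38%) / (1.76 − 0.15) = 4.0373%
R_f = 2.38% − 0.15 × 4.0373% = 1.7744%
β_Calder = ρ·σ_i/σ_m = 0.557 × 15.07 / 14.28 = 0.5878
E(R_Calder) = R_f + β × MRP = 1.7744% + 0.5878 × 4.0373% = 4.15%

4.15%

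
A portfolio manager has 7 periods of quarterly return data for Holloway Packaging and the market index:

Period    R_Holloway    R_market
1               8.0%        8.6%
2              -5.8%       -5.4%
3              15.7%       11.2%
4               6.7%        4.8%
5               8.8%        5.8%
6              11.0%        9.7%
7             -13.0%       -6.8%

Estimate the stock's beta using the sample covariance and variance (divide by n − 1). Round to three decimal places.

Mean R_i = (8.0 − 5.8 + 15.7 + 6.7 + 8.8 + 11.0 − 13.0) / 7 = 4.4857%
Mean R_m = (8.6 − 5.4 + 11.2 + 4.8 + 5.8 + 9.7 − 6.8) / 7 = 3.9857%
Σ(R_i − R̄_i)(R_m − R̄_m) = 429.1086  ⇒  Cov = 429.1086 / 6 = 71.5181
Σ(R_m − R̄_m)² = 314.3686  ⇒  Var(R_m) = 314.3686 / 6 = 52.3948
β = Cov / Var(R_m) = 71.5181 / 52.3948 = 1.3650

1.365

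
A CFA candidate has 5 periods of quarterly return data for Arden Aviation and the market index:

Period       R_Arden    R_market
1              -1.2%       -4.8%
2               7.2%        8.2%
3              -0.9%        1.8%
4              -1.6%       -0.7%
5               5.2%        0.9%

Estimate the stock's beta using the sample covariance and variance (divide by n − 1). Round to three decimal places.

0.670

Mean R_i = (-1.2 + 7.2 − 0.9 − 1.6 + 5.2) / 5 = 1.7400%
Mean R_m = (-4.8 + 8.2 + 1.8 − 0.7 + 0.9) / 5 = 1.0800%
Σ(R_i − R̄_i)(R_m − R̄_m) = 59.5840  ⇒  Cov = 59.5840 / 4 = 14.8960
Σ(R_m − R̄_m)² = 88.9880  ⇒  Var(R_m) = 88.9880 / 4 = 22.2470
β = Cov / Var(R_m) = 14.8960 / 22.2470 = 0.6696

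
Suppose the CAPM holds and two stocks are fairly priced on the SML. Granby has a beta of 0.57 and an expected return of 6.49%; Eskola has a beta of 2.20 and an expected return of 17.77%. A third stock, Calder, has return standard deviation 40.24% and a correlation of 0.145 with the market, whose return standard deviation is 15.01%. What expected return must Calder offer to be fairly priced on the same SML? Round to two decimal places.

5.24%

MRP = (17.77% − 6.49%) / (2.20 − 0.57) = 6.9202%
R_f = 6.49% − 0.57 × 6.9202% = 2.5455%
β_Calder = ρ·σ_i/σ_m = 0.145 × 40.24 / 15.01 = 0.3887
E(R_Calder) = R_f + β × MRP = 2.5455% + 0.3887 × 6.9202% = 5.24%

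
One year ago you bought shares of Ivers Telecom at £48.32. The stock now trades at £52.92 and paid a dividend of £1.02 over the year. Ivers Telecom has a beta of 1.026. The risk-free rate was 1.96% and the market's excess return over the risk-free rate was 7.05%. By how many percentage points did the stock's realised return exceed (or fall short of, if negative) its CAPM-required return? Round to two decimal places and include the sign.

Realised HPR = (P1 + D1 − P0) / P0 = (52.92 + 1.02 − 48.32) / 48.32 = 5.62 / 48.32 = 11.6308%
CAPM required = R_f + β·MRP = 1.96% + 1.026 × 7.05% = 9.19330%
α = realised − required = 11.6308% − 9.19330% = +2.44%

+2.44%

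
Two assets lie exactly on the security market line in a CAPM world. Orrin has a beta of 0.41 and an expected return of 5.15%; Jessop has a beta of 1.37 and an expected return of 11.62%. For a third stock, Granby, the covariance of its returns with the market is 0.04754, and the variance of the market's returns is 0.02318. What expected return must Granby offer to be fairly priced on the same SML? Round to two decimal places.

MRP = (11.62% − 5.15%) / (1.37 − 0.41) = 6.7396%
R_f = 5.15% − 0.41 × 6.7396% = 2.3868%
β_Granby = Cov / Var(R_m) = 0.04754 / 0.02318 = 2.0509
E(R_Granby) = R_f + β × MRP = 2.3868% + 2.0509 × 6.7396% = 16.21%

16.21%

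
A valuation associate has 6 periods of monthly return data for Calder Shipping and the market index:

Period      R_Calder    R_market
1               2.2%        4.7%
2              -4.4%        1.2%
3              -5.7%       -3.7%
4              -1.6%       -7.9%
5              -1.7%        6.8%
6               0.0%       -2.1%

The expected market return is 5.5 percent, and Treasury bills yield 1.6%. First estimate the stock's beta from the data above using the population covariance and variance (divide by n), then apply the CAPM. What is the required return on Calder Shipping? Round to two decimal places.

2.26%

Mean R_i = (2.2 − 4.4 − 5.7 − 1.6 − 1.7 + 0.0) / 6 = -1.8667%
Mean R_m = (4.7 + 1.2 − 3.7 − 7.9 + 6.8 − 2.1) / 6 = -0.1667%
Σ(R_i − R̄_i)(R_m − R̄_m) = 25.3633  ⇒  Cov = 25.3633 / 6 = 4.2272
Σ(R_m − R̄_m)² = 150.1133  ⇒  Var(R_m) = 150.1133 / 6 = 25.0189
β = Cov / Var(R_m) = 4.2272 / 25.0189 = 0.1690
MRP = 5.5% − 1.6% = 3.90%
E(R) = R_f + β × MRP = 1.6% + 0.1690 × 3.9% = 2.26%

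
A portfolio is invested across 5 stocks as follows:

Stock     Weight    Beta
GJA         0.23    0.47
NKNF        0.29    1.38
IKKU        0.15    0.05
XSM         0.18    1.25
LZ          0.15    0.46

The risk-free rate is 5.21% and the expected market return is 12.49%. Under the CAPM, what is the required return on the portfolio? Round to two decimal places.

β_P = Σ w_i β_i = 0.23×0.47 + 0.29×1.38 + 0.15×0.05 + 0.18×1.25 + 0.15×0.46 = 0.8098
MRP = 12.49% − 5.21% = 7.28%
E(R_P) = R_f + β_P × MRP = 5.21% + 0.8098 × 7.28% = 11.11%

11.11%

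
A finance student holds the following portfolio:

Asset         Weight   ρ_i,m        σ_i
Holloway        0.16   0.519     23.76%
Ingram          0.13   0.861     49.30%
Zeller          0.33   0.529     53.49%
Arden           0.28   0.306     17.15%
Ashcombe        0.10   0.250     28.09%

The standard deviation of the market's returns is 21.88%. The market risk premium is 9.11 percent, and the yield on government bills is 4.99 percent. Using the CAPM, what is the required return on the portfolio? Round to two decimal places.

12.90%

β_Holloway = 0.519 × 23.76% / 21.88% = 0.5636
β_Ingram = 0.861 × 49.30% / 21.88% = 1.9400
β_Zeller = 0.529 × 53.49% / 21.88% = 1.2932
β_Arden = 0.306 × 17.15% / 21.88% = 0.2398
β_Ashcombe = 0.250 × 28.09% / 21.88% = 0.3210
β_P = Σ w_i β_i = 0.16×0.5636 + 0.13×1.9400 + 0.33×1.2932 + 0.28×0.2398 + 0.10×0.3210 = 0.8684
E(R_P) = R_f + β_P × MRP = 4.99% + 0.8684 × 9.11% = 12.90%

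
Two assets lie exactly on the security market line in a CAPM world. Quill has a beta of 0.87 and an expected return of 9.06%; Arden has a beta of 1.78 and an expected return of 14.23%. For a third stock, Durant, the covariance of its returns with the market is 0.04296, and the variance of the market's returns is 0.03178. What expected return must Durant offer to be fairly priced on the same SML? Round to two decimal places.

MRP = (14.23% − 9.06%) / (1.78 − 0.87) = 5.6813%
R_f = 9.06% − 0.87 × 5.6813% = 4.1173%
β_Durant = Cov / Var(R_m) = 0.04296 / 0.03178 = 1.3518
E(R_Durant) = R_f + β × MRP = 4.1173% + 1.3518 × 5.6813% = 11.80%

11.80%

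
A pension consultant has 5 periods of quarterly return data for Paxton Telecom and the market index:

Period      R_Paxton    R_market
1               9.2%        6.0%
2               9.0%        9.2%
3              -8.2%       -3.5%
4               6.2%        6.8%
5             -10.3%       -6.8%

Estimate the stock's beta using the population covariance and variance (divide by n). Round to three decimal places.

1.339

Mean R_i = (9.2 + 9.0 − 8.2 + 6.2 − 10.3) / 5 = 1.1800%
Mean R_m = (6.0 + 9.2 − 3.5 + 6.8 − 6.8) / 5 = 2.3400%
Σ(R_i − R̄_i)(R_m − R̄_m) = 265.0940  ⇒  Cov = 265.0940 / 5 = 53.0188
Σ(R_m − R̄_m)² = 197.9920  ⇒  Var(R_m) = 197.9920 / 5 = 39.5984
β = Cov / Var(R_m) = 53.0188 / 39.5984 = 1.3389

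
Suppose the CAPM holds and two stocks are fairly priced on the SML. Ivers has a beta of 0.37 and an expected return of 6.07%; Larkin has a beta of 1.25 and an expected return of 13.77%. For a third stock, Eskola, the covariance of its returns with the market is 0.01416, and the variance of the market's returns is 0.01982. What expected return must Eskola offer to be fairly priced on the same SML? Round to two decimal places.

9.08%

MRP = (13.77% − 6.07%) / (1.25 − 0.37) = 8.7500%
R_f = 6.07% − 0.37 × 8.7500% = 2.8325%
β_Eskola = Cov / Var(R_m) = 0.01416 / 0.01982 = 0.7144
E(R_Eskola) = R_f + β × MRP = 2.8325% + 0.7144 × 8.7500% = 9.08%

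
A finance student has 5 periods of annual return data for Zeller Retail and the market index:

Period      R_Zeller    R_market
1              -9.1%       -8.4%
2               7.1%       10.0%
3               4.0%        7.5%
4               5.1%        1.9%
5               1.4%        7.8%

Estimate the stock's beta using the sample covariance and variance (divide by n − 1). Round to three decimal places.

0.753

Mean R_i = (-9.1 + 7.1 + 4.0 + 5.1 + 1.4) / 5 = 1.7000%
Mean R_m = (-8.4 + 10.0 + 7.5 + 1.9 + 7.8) / 5 = 3.7600%
Σ(R_i − R̄_i)(R_m − R̄_m) = 166.0900  ⇒  Cov = 166.0900 / 4 = 41.5225
Σ(R_m − R̄_m)² = 220.5720  ⇒  Var(R_m) = 220.5720 / 4 = 55.1430
β = Cov / Var(R_m) = 41.5225 / 55.1430 = 0.7530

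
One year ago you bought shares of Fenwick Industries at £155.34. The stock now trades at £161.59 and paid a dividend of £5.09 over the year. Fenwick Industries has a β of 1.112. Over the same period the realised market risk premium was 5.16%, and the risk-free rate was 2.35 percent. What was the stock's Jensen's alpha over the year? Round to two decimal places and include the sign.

Realised HPR = (P1 + D1 − P0) / P0 = (161.59 + 5.09 − 155.34) / 155.34 = 11.34 / 155.34 = 7.3001%
CAPM required = R_f + β·MRP = 2.35% + 1.112 × 5.16% = 8.08792%
α = realised − required = 7.3001% − 8.08792% = -0.79%

-0.79%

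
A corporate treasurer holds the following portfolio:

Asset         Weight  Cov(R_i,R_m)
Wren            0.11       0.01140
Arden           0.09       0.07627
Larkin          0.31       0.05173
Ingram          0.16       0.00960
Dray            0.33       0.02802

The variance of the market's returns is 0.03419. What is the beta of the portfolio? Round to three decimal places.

1.022

β_Wren = 0.01140 / 0.03419 = 0.3334
β_Arden = 0.07627 / 0.03419 = 2.2308
β_Larkin = 0.05173 / 0.03419 = 1.5130
β_Ingram = 0.00960 / 0.03419 = 0.2808
β_Dray = 0.02802 / 0.03419 = 0.8195
β_P = Σ w_i β_i = 0.11×0.3334 + 0.09×2.2308 + 0.31×1.5130 + 0.16×0.2808 + 0.33×0.8195 = 1.0218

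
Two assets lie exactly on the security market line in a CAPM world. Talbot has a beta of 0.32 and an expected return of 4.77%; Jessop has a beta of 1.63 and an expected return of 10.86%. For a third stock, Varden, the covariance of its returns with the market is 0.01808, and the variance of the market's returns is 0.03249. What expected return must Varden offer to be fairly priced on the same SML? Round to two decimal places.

5.87%

MRP = (10.86% − 4.77%) / (1.63 − 0.32) = 4.6489%
R_f = 4.77% − 0.32 × 4.6489% = 3.2824%
β_Varden = Cov / Var(R_m) = 0.01808 / 0.03249 = 0.5565
E(R_Varden) = R_f + β × MRP = 3.2824% + 0.5565 × 4.6489% = 5.87%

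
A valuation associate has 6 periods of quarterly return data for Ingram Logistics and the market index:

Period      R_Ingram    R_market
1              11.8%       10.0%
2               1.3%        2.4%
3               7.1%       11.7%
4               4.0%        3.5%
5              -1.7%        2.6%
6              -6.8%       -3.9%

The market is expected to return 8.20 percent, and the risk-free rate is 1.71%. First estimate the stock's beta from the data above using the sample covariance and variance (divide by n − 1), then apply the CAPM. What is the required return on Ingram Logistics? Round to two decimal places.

Mean R_i = (11.8 + 1.3 + 7.1 + 4.0 − 1.7 − 6.8) / 6 = 2.6167%
Mean R_m = (10.0 + 2.4 + 11.7 + 3.5 + 2.6 − 3.9) / 6 = 4.3833%
Σ(R_i − R̄_i)(R_m − R̄_m) = 171.4717  ⇒  Cov = 171.4717 / 5 = 34.2943
Σ(R_m − R̄_m)² = 161.5883  ⇒  Var(R_m) = 161.5883 / 5 = 32.3177
β = Cov / Var(R_m) = 34.2943 / 32.3177 = 1.0612
MRP = 8.20% − 1.71% = 6.49%
E(R) = R_f + β × MRP = 1.71% + 1.0612 × 6.49% = 8.60%

8.60%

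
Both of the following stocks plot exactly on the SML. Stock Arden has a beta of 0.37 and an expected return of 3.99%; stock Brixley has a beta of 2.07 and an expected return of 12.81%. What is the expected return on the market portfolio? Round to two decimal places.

Both satisfy E(R) = R_f + β·MRP, so the slope of the SML is
MRP = (12.81% − 3.99%) / (2.07 − 0.37) = 8.82% / 1.70 = 5.1882%
R_f = E(R_Arden) − β_Arden·MRP = 3.99% − 0.37 × 5.1882% = 2.0704%
E(R_m) = R_f + MRP = 2.0704% + 5.1882% = 7.26%

7.26%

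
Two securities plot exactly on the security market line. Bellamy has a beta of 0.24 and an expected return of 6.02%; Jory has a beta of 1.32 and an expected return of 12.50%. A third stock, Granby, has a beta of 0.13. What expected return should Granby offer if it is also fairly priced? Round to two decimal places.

MRP (SML slope) = (12.50% − 6.02%) / (1.32 − 0.24) = 6.48% / 1.08 = 6.0000%
R_f (intercept) = 6.02% − 0.24 × 6.0000% = 4.5800%
E(R_Granby) = R_f + β × MRP = 4.5800% + 0.13 × 6.0000% = 5.36%

5.36%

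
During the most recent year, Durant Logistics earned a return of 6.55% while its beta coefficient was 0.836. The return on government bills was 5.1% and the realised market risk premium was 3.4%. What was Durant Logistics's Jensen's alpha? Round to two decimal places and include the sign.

CAPM benchmark = R_f + β(R_m − R_f) = 5.1% + 0.836 × 3.4% = 7.9424%
α = actual − benchmark = 6.55% − 7.9424% = -1.39%

-1.39%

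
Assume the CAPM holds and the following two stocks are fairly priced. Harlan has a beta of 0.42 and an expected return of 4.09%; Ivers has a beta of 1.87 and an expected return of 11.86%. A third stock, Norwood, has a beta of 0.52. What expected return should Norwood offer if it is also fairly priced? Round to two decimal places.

4.63%

MRP (SML slope) = (11.86% − 4.09%) / (1.87 − 0.42) = 7.77% / 1.45 = 5.3586%
R_f (intercept) = 4.09% − 0.42 × 5.3586% = 1.8394%
E(R_Norwood) = R_f + β × MRP = 1.8394% + 0.52 × 5.3586% = 4.63%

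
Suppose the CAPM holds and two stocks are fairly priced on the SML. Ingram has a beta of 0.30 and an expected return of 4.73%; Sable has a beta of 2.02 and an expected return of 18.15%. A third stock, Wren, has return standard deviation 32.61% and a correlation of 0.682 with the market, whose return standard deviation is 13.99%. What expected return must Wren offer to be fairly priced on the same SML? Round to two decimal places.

14.79%

MRP = (18.15% − 4.73%) / (2.02 − 0.30) = 7.8023%
R_f = 4.73% − 0.30 × 7.8023% = 2.3893%
β_Wren = ρ·σ_i/σ_m = 0.682 × 32.61 / 13.99 = 1.5897
E(R_Wren) = R_f + β × MRP = 2.3893% + 1.5897 × 7.8023% = 14.79%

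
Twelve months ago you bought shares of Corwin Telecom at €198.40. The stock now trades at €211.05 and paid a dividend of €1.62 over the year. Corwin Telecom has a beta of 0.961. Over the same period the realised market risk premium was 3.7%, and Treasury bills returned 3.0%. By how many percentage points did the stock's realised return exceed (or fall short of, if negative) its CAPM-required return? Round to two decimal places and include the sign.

+0.64%

Realised HPR = (P1 + D1 − P0) / P0 = (211.05 + 1.62 − 198.40) / 198.40 = 14.27 / 198.40 = 7.1925%
CAPM required = R_f + β·MRP = 3.0% + 0.961 × 3.7% = 6.5557%
α = realised − required = 7.1925% − 6.5557% = +0.64%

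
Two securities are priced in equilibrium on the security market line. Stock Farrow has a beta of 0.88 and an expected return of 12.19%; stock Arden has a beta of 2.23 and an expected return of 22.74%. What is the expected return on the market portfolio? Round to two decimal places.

Both satisfy E(R) = R_f + β·MRP, so the slope of the SML is
MRP = (22.74% − 12.19%) / (2.23 − 0.88) = 10.55% / 1.35 = 7.8148%
R_f = E(R_Farrow) − β_Farrow·MRP = 12.19% − 0.88 × 7.8148% = 5.3130%
E(R_m) = R_f + MRP = 5.3130% + 7.8148% = 13.13%

13.13%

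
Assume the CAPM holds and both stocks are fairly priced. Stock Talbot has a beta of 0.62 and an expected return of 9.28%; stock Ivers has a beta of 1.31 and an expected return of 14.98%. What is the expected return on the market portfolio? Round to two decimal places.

12.42%

Both satisfy E(R) = R_f + β·MRP, so the slope of the SML is
MRP = (14.98% − 9.28%) / (1.31 − 0.62) = 5.70% / 0.69 = 8.2609%
R_f = E(R_Talbot) − β_Talbot·MRP = 9.28% − 0.62 × 8.2609% = 4.1582%
E(R_m) = R_f + MRP = 4.1582% + 8.2609% = 12.42%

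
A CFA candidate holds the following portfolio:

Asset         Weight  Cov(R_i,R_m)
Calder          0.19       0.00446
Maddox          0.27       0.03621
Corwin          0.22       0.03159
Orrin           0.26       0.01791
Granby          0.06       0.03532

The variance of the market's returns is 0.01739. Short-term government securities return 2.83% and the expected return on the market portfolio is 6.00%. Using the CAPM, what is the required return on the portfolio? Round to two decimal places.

7.27%

β_Calder = 0.00446 / 0.01739 = 0.2565
β_Maddox = 0.03621 / 0.01739 = 2.0822
β_Corwin = 0.03159 / 0.01739 = 1.8166
β_Orrin = 0.01791 / 0.01739 = 1.0299
β_Granby = 0.03532 / 0.01739 = 2.0311
β_P = Σ w_i β_i = 0.19×0.2565 + 0.27×2.0822 + 0.22×1.8166 + 0.26×1.0299 + 0.06×2.0311 = 1.4002
MRP = 6.00% − 2.83% = 3.17%
E(R_P) = R_f + β_P × MRP = 2.83% + 1.4002 × 3.17% = 7.27%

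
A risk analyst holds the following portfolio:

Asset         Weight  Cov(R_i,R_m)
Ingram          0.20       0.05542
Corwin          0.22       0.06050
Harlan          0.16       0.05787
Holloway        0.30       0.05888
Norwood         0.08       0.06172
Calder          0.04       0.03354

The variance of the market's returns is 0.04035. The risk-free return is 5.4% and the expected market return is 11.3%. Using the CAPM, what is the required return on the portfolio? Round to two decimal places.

13.82%

β_Ingram = 0.05542 / 0.04035 = 1.3735
β_Corwin = 0.06050 / 0.04035 = 1.4994
β_Harlan = 0.05787 / 0.04035 = 1.4342
β_Holloway = 0.05888 / 0.04035 = 1.4592
β_Norwood = 0.06172 / 0.04035 = 1.5296
β_Calder = 0.03354 / 0.04035 = 0.8312
β_P = Σ w_i β_i = 0.20×1.3735 + 0.22×1.4994 + 0.16×1.4342 + 0.30×1.4592 + 0.08×1.5296 + 0.04×0.8312 = 1.4274
MRP = 11.3% − 5.4% = 5.90%
E(R_P) = R_f + β_P × MRP = 5.4% + 1.4274 × 5.9% = 13.82%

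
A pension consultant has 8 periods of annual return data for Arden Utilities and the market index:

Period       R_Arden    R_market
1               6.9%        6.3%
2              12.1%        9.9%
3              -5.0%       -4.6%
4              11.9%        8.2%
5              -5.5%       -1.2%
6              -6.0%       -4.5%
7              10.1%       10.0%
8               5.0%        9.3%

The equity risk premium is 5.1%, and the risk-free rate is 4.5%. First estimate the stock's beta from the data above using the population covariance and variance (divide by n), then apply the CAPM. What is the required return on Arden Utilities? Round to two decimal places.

Mean R_i = (6.9 + 12.1 − 5.0 + 11.9 − 5.5 − 6.0 + 10.1 + 5.0) / 8 = 3.6875%
Mean R_m = (6.3 + 9.9 − 4.6 + 8.2 − 1.2 − 4.5 + 10.0 + 9.3) / 8 = 4.1750%
Σ(R_i − R̄_i)(R_m − R̄_m) = 341.7775  ⇒  Cov = 341.7775 / 8 = 42.7222
Σ(R_m − R̄_m)² = 294.8350  ⇒  Var(R_m) = 294.8350 / 8 = 36.8544
β = Cov / Var(R_m) = 42.7222 / 36.8544 = 1.1592
E(R) = R_f + β × MRP = 4.5% + 1.1592 × 5.1% = 10.41%

10.41%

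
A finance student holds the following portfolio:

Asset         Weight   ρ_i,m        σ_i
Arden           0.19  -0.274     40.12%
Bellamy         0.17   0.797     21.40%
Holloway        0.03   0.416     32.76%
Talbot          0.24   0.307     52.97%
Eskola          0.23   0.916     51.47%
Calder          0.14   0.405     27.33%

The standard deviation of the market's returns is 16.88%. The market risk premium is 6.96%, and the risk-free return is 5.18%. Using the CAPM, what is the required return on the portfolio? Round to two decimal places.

β_Arden = -0.274 × 40.12% / 16.88% = -0.6512
β_Bellamy = 0.797 × 21.40% / 16.88% = 1.0104
β_Holloway = 0.416 × 32.76% / 16.88% = 0.8074
β_Talbot = 0.307 × 52.97% / 16.88% = 0.9634
β_Eskola = 0.916 × 51.47% / 16.88% = 2.7930
β_Calder = 0.405 × 27.33% / 16.88% = 0.6557
β_P = Σ w_i β_i = 0.19×-0.6512 + 0.17×1.0104 + 0.03×0.8074 + 0.24×0.9634 + 0.23×2.7930 + 0.14×0.6557 = 1.0377
E(R_P) = R_f + β_P × MRP = 5.18% + 1.0377 × 6.96% = 12.40%

12.40%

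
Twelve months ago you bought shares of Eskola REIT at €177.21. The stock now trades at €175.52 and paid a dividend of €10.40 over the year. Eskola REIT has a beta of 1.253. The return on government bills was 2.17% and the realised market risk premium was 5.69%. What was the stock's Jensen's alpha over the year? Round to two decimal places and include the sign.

-4.38%

Realised HPR = (P1 + D1 − P0) / P0 = (175.52 + 10.40 − 177.21) / 177.21 = 8.71 / 177.21 = 4.9151%
CAPM required = R_f + β·MRP = 2.17% + 1.253 × 5.69% = 9.29957%
α = realised − required = 4.9151% − 9.29957% = -4.38%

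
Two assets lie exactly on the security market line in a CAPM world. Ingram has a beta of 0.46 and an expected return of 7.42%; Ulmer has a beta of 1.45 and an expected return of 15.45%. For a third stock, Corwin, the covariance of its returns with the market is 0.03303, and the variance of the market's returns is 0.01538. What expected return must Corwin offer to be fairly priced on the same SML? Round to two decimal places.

MRP = (15.45% − 7.42%) / (1.45 − 0.46) = 8.1111%
R_f = 7.42% − 0.46 × 8.1111% = 3.6889%
β_Corwin = Cov / Var(R_m) = 0.03303 / 0.01538 = 2.1476
E(R_Corwin) = R_f + β × MRP = 3.6889% + 2.1476 × 8.1111% = 21.11%

21.11%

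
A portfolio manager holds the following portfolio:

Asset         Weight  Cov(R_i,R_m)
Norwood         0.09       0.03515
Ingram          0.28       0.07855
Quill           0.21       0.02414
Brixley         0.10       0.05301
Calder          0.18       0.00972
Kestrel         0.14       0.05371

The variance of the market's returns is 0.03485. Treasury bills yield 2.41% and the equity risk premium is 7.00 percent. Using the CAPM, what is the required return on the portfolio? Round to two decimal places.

β_Norwood = 0.03515 / 0.03485 = 1.0086
β_Ingram = 0.07855 / 0.03485 = 2.2539
β_Quill = 0.02414 / 0.03485 = 0.6927
β_Brixley = 0.05301 / 0.03485 = 1.5211
β_Calder = 0.00972 / 0.03485 = 0.2789
β_Kestrel = 0.05371 / 0.03485 = 1.5412
β_P = Σ w_i β_i = 0.09×1.0086 + 0.28×2.2539 + 0.21×0.6927 + 0.10×1.5211 + 0.18×0.2789 + 0.14×1.5412 = 1.2854
E(R_P) = R_f + β_P × MRP = 2.41% + 1.2854 × 7.00% = 11.41%

11.41%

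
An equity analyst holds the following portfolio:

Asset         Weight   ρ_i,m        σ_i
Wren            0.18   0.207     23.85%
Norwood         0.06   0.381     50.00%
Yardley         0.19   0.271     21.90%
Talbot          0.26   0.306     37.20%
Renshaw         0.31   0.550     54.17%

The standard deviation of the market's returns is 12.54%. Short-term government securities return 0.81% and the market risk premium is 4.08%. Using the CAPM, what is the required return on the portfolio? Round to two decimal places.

5.81%

β_Wren = 0.207 × 23.85% / 12.54% = 0.3937
β_Norwood = 0.381 × 50.00% / 12.54% = 1.5191
β_Yardley = 0.271 × 21.90% / 12.54% = 0.4733
β_Talbot = 0.306 × 37.20% / 12.54% = 0.9078
β_Renshaw = 0.550 × 54.17% / 12.54% = 2.3759
β_P = Σ w_i β_i = 0.18×0.3937 + 0.06×1.5191 + 0.19×0.4733 + 0.26×0.9078 + 0.31×2.3759 = 1.2245
E(R_P) = R_f + β_P × MRP = 0.81% + 1.2245 × 4.08% = 5.81%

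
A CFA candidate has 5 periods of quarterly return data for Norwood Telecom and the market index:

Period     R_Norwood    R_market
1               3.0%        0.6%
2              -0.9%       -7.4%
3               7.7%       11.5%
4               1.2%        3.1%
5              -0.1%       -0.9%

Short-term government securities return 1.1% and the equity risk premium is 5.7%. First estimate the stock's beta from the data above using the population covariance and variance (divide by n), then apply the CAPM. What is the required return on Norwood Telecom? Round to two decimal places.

3.70%

Mean R_i = (3.0 − 0.9 + 7.7 + 1.2 − 0.1) / 5 = 2.1800%
Mean R_m = (0.6 − 7.4 + 11.5 + 3.1 − 0.9) / 5 = 1.3800%
Σ(R_i − R̄_i)(R_m − R̄_m) = 85.7780  ⇒  Cov = 85.7780 / 5 = 17.1556
Σ(R_m − R̄_m)² = 188.2680  ⇒  Var(R_m) = 188.2680 / 5 = 37.6536
β = Cov / Var(R_m) = 17.1556 / 37.6536 = 0.4556
E(R) = R_f + β × MRP = 1.1% + 0.4556 × 5.7% = 3.70%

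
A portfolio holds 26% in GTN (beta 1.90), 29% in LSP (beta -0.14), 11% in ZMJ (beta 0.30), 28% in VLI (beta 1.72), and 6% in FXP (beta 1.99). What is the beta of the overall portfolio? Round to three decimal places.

1.087

β_P = Σ w_i β_i = 0.26×1.90 + 0.29×-0.14 + 0.11×0.30 + 0.28×1.72 + 0.06×1.99 = 1.0874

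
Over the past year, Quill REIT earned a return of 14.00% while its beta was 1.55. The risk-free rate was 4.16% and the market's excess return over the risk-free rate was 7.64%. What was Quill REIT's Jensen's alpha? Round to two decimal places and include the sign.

-2.00%

CAPM benchmark = R_f + β(R_m − R_f) = 4.16% + 1.55 × 7.64% = 16.0020%
α = actual − benchmark = 14.00% − 16.0020% = -2.00%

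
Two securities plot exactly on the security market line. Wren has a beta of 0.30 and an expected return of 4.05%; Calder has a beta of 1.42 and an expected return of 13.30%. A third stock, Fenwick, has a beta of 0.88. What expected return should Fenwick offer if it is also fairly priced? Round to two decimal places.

MRP (SML slope) = (13.30% − 4.05%) / (1.42 − 0.30) = 9.25% / 1.12 = 8.2589%
R_f (intercept) = 4.05% − 0.30 × 8.2589% = 1.5723%
E(R_Fenwick) = R_f + β × MRP = 1.5723% + 0.88 × 8.2589% = 8.84%

8.84%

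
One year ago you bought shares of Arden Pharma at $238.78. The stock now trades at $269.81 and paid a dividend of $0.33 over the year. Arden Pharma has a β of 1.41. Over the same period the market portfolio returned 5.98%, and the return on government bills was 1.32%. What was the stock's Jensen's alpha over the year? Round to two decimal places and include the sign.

Realised HPR = (P1 + D1 − P0) / P0 = (269.81 + 0.33 − 238.78) / 238.78 = 31.36 / 238.78 = 13.1334%
MRP = 5.98% − 1.32% = 4.66%
CAPM required = R_f + β·MRP = 1.32% + 1.41 × 4.66% = 7.8906%
α = realised − required = 13.1334% − 7.8906% = +5.24%

+5.24%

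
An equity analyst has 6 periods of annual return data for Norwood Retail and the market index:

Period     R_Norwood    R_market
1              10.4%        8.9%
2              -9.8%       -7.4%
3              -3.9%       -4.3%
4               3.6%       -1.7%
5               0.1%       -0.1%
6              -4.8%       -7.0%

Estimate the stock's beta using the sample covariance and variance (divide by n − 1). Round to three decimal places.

Mean R_i = (10.4 − 9.8 − 3.9 + 3.6 + 0.1 − 4.8) / 6 = -0.7333%
Mean R_m = (8.9 − 7.4 − 4.3 − 1.7 − 0.1 − 7.0) / 6 = -1.9333%
Σ(R_i − R̄_i)(R_m − R̄_m) = 200.8133  ⇒  Cov = 200.8133 / 5 = 40.1627
Σ(R_m − R̄_m)² = 181.9333  ⇒  Var(R_m) = 181.9333 / 5 = 36.3867
β = Cov / Var(R_m) = 40.1627 / 36.3867 = 1.1038

1.104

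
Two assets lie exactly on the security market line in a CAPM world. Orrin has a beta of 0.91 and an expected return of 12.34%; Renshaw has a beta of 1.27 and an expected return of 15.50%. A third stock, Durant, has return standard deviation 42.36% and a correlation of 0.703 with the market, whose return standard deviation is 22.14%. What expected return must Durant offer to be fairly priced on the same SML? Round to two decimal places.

MRP = (15.50% − 12.34%) / (1.27 − 0.91) = 8.7778%
R_f = 12.34% − 0.91 × 8.7778% = 4.3522%
β_Durant = ρ·σ_i/σ_m = 0.703 × 42.36 / 22.14 = 1.3450
E(R_Durant) = R_f + β × MRP = 4.3522% + 1.3450 × 8.7778% = 16.16%

16.16%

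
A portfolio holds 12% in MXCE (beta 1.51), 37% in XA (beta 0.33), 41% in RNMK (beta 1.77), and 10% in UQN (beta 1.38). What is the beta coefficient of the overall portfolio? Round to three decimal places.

1.167

β_P = Σ w_i β_i = 0.12×1.51 + 0.37×0.33 + 0.41×1.77 + 0.10×1.38 = 1.1670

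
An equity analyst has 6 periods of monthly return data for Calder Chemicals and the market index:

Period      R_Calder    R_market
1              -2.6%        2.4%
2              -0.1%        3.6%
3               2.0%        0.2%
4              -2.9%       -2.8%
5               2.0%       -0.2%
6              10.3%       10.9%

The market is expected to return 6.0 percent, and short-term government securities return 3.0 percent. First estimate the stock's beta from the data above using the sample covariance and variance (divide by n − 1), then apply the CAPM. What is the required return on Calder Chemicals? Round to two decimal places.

Mean R_i = (-2.6 − 0.1 + 2.0 − 2.9 + 2.0 + 10.3) / 6 = 1.4500%
Mean R_m = (2.4 + 3.6 + 0.2 − 2.8 − 0.2 + 10.9) / 6 = 2.3500%
Σ(R_i − R̄_i)(R_m − R̄_m) = 93.3450  ⇒  Cov = 93.3450 / 5 = 18.6690
Σ(R_m − R̄_m)² = 112.3150  ⇒  Var(R_m) = 112.3150 / 5 = 22.4630
β = Cov / Var(R_m) = 18.6690 / 22.4630 = 0.8311
MRP = 6.0% − 3.0% = 3.00%
E(R) = R_f + β × MRP = 3.0% + 0.8311 × 3.0% = 5.49%

5.49%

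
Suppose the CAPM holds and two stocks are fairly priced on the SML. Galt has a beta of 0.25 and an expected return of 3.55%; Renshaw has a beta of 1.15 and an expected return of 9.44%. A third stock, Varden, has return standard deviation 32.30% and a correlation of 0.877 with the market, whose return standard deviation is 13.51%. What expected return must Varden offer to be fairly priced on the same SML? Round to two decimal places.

15.64%

MRP = (9.44% − 3.55%) / (1.15 − 0.25) = 6.5444%
R_f = 3.55% − 0.25 × 6.5444% = 1.9139%
β_Varden = ρ·σ_i/σ_m = 0.877 × 32.30 / 13.51 = 2.0968
E(R_Varden) = R_f + β × MRP = 1.9139% + 2.0968 × 6.5444% = 15.64%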